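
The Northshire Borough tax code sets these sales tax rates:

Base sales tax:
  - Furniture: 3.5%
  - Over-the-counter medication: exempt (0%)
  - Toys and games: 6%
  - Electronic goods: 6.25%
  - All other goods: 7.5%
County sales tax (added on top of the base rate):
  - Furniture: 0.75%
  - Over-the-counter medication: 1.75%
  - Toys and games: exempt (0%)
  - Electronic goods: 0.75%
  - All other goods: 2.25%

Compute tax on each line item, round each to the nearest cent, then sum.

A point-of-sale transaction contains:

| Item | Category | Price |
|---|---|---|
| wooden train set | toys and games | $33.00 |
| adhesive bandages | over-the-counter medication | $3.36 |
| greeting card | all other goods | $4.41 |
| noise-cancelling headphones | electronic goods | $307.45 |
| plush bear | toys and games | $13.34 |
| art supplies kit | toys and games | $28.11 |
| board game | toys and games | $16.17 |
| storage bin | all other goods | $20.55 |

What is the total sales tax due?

Wooden train set $33.00: toys and games → 6% + 0% county = 6% → $1.98
Adhesive bandages $3.36: over-the-counter medication → 0% + 1.75% county = 1.75% → $0.06
Greeting card $4.41: all other goods → 7.5% + 2.25% county = 9.75% → $0.43
Noise-cancelling headphones $307.45: electronic goods → 6.25% + 0.75% county = 7% → $21.52
Plush bear $13.34: toys and games → 6% + 0% county = 6% → $0.80
Art supplies kit $28.11: toys and games → 6% + 0% county = 6% → $1.69
Board game $16.17: toys and games → 6% + 0% county = 6% → $0.97
Storage bin $20.55: all other goods → 7.5% + 2.25% county = 9.75% → $2.00
Total tax = $1.98 + $0.06 + $0.43 + $21.52 + $0.80 + $1.69 + $0.97 + $2.00 = $29.45

$29.45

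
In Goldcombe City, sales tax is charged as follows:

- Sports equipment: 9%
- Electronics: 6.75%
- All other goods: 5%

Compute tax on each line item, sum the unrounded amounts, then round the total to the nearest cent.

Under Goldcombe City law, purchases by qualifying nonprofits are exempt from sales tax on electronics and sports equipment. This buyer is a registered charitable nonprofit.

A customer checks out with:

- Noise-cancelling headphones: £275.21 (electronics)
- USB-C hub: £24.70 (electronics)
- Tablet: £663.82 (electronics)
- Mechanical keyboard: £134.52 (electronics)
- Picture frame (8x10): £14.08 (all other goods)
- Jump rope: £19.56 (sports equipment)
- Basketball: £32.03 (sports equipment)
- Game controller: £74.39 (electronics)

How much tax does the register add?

Noise-cancelling headphones £275.21: electronics, buyer-exempt → 0% → £0.00
USB-C hub £24.70: electronics, buyer-exempt → 0% → £0.00
Tablet £663.82: electronics, buyer-exempt → 0% → £0.00
Mechanical keyboard £134.52: electronics, buyer-exempt → 0% → £0.00
Picture frame (8x10) £14.08: all other goods → 5% → £0.704
Jump rope £19.56: sports equipment, buyer-exempt → 0% → £0.00
Basketball £32.03: sports equipment, buyer-exempt → 0% → £0.00
Game controller £74.39: electronics, buyer-exempt → 0% → £0.00
Unrounded tax sum = £0.704 → £0.70

£0.70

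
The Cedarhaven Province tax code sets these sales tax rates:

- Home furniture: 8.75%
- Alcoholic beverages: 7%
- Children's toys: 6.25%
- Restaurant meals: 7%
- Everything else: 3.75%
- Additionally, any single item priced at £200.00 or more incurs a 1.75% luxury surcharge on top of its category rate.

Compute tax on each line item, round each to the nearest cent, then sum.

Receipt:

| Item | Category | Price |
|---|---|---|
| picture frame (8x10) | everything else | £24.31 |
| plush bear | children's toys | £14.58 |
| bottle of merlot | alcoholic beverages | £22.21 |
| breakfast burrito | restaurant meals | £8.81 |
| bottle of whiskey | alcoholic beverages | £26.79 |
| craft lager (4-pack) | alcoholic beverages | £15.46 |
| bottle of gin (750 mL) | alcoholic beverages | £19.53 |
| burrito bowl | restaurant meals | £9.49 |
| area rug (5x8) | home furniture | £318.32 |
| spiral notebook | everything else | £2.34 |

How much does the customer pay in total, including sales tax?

£504.33

Picture frame (8x10) £24.31: everything else → 3.75% → £0.91
Plush bear £14.58: children's toys → 6.25% → £0.91
Bottle of merlot £22.21: alcoholic beverages → 7% → £1.55
Breakfast burrito £8.81: restaurant meals → 7% → £0.62
Bottle of whiskey £26.79: alcoholic beverages → 7% → £1.88
Craft lager (4-pack) £15.46: alcoholic beverages → 7% → £1.08
Bottle of gin (750 mL) £19.53: alcoholic beverages → 7% → £1.37
Burrito bowl £9.49: restaurant meals → 7% → £0.66
Area rug (5x8) £318.32: home furniture → 8.75% + 1.75% surcharge = 10.5% → £33.42
Spiral notebook £2.34: everything else → 3.75% → £0.09
Subtotal = £461.84; tax = £42.49; total due = £504.33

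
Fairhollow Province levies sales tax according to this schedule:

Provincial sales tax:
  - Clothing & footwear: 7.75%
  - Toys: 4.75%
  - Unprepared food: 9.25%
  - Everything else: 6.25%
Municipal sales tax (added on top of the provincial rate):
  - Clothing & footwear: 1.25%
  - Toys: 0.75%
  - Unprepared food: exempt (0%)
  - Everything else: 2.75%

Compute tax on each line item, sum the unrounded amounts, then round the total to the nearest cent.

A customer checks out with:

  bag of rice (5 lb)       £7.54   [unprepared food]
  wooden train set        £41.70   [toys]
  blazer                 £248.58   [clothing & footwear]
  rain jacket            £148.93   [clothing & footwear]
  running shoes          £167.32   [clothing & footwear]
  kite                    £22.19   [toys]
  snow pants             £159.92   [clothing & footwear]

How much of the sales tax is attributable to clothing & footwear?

£65.23

Blazer £248.58: clothing & footwear → 7.75% + 1.25% municipal = 9% → £22.3722
Rain jacket £148.93: clothing & footwear → 7.75% + 1.25% municipal = 9% → £13.4037
Running shoes £167.32: clothing & footwear → 7.75% + 1.25% municipal = 9% → £15.0588
Snow pants £159.92: clothing & footwear → 7.75% + 1.25% municipal = 9% → £14.3928
Tax on clothing & footwear: unrounded sum = £65.2275 → £65.23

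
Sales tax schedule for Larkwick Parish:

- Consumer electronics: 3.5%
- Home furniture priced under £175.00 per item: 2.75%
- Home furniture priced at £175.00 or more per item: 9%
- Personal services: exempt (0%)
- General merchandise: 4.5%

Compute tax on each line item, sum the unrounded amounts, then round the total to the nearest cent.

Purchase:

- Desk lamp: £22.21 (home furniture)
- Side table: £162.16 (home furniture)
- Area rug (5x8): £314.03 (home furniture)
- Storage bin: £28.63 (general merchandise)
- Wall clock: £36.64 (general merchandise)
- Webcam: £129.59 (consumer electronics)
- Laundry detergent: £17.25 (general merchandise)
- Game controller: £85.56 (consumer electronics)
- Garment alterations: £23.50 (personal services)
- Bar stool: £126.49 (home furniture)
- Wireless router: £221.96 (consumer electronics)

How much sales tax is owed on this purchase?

£55.82

Desk lamp £22.21: home furniture, under £175.00 → 2.75% → £0.610775
Side table £162.16: home furniture, under £175.00 → 2.75% → £4.4594
Area rug (5x8) £314.03: home furniture, £175.00 or more → 9% → £28.2627
Storage bin £28.63: general merchandise → 4.5% → £1.28835
Wall clock £36.64: general merchandise → 4.5% → £1.6488
Webcam £129.59: consumer electronics → 3.5% → £4.53565
Laundry detergent £17.25: general merchandise → 4.5% → £0.77625
Game controller £85.56: consumer electronics → 3.5% → £2.9946
Garment alterations £23.50: personal services → 0% → £0.00
Bar stool £126.49: home furniture, under £175.00 → 2.75% → £3.478475
Wireless router £221.96: consumer electronics → 3.5% → £7.7686
Unrounded tax sum = £55.8236 → £55.82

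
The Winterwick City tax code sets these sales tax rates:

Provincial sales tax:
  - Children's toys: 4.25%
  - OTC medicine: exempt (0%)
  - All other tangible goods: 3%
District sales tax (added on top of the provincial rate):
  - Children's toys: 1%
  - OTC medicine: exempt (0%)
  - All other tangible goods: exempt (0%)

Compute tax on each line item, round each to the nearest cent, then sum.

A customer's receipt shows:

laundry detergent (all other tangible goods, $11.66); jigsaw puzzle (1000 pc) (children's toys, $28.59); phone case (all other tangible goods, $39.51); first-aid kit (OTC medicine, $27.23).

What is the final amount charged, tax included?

Laundry detergent $11.66: all other tangible goods → 3% + 0% district = 3% → $0.35
Jigsaw puzzle (1000 pc) $28.59: children's toys → 4.25% + 1% district = 5.25% → $1.50
Phone case $39.51: all other tangible goods → 3% + 0% district = 3% → $1.19
First-aid kit $27.23: OTC medicine → 0% + 0% district = 0% → $0.00
Subtotal = $106.99; tax = $3.04; total due = $110.03

$110.03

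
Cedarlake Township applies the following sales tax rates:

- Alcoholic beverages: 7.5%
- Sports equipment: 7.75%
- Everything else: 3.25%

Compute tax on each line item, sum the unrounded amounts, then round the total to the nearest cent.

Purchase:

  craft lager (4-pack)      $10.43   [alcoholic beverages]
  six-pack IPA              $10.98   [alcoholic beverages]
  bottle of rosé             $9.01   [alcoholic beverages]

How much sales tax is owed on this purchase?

$2.28

Craft lager (4-pack) $10.43: alcoholic beverages → 7.5% → $0.78225
Six-pack IPA $10.98: alcoholic beverages → 7.5% → $0.8235
Bottle of rosé $9.01: alcoholic beverages → 7.5% → $0.67575
Unrounded tax sum = $2.2815 → $2.28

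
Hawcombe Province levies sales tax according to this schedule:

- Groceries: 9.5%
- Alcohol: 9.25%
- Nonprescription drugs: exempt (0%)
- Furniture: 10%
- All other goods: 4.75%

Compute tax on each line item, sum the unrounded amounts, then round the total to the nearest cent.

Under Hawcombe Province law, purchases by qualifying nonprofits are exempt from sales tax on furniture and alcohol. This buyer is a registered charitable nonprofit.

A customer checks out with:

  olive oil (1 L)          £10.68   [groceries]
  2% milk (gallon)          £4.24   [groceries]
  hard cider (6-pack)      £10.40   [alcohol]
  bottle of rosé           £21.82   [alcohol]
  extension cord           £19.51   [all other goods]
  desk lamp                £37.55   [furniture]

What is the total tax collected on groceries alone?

£1.42

Olive oil (1 L) £10.68: groceries → 9.5% → £1.0146
2% milk (gallon) £4.24: groceries → 9.5% → £0.4028
Tax on groceries: unrounded sum = £1.4174 → £1.42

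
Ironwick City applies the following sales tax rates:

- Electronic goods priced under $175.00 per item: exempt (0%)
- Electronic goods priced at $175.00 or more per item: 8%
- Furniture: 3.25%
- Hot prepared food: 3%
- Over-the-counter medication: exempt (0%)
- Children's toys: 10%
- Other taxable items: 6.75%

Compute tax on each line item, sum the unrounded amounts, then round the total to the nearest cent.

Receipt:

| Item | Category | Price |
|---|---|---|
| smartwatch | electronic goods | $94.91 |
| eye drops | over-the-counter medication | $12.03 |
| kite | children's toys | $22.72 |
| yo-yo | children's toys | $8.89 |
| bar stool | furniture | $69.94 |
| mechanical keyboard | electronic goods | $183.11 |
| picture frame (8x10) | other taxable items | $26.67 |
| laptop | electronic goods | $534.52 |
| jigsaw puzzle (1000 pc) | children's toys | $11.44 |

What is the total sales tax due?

Smartwatch $94.91: electronic goods, under $175.00 → 0% → $0.00
Eye drops $12.03: over-the-counter medication → 0% → $0.00
Kite $22.72: children's toys → 10% → $2.272
Yo-yo $8.89: children's toys → 10% → $0.889
Bar stool $69.94: furniture → 3.25% → $2.27305
Mechanical keyboard $183.11: electronic goods, $175.00 or more → 8% → $14.6488
Picture frame (8x10) $26.67: other taxable items → 6.75% → $1.800225
Laptop $534.52: electronic goods, $175.00 or more → 8% → $42.7616
Jigsaw puzzle (1000 pc) $11.44: children's toys → 10% → $1.144
Unrounded tax sum = $65.788675 → $65.79

$65.79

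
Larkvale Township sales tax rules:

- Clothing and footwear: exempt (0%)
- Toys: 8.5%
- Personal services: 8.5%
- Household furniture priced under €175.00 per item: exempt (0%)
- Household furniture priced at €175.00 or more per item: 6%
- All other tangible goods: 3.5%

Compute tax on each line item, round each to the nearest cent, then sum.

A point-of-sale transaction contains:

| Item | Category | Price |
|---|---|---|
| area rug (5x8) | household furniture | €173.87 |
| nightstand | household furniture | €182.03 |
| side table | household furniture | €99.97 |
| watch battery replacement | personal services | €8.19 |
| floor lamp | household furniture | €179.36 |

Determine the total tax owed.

Area rug (5x8) €173.87: household furniture, under €175.00 → 0% → €0.00
Nightstand €182.03: household furniture, €175.00 or more → 6% → €10.92
Side table €99.97: household furniture, under €175.00 → 0% → €0.00
Watch battery replacement €8.19: personal services → 8.5% → €0.70
Floor lamp €179.36: household furniture, €175.00 or more → 6% → €10.76
Total tax = €10.92 + €0.70 + €10.76 = €22.38

€22.38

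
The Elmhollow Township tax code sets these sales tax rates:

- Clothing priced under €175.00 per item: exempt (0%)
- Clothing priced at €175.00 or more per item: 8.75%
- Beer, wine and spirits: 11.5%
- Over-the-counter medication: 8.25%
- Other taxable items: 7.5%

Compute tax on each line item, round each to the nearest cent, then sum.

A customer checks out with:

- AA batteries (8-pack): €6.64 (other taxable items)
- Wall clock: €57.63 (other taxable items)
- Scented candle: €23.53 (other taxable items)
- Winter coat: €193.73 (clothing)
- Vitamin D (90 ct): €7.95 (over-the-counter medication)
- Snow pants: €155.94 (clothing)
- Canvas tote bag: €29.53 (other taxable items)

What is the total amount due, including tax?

AA batteries (8-pack) €6.64: other taxable items → 7.5% → €0.50
Wall clock €57.63: other taxable items → 7.5% → €4.32
Scented candle €23.53: other taxable items → 7.5% → €1.76
Winter coat €193.73: clothing, €175.00 or more → 8.75% → €16.95
Vitamin D (90 ct) €7.95: over-the-counter medication → 8.25% → €0.66
Snow pants €155.94: clothing, under €175.00 → 0% → €0.00
Canvas tote bag €29.53: other taxable items → 7.5% → €2.21
Subtotal = €474.95; tax = €26.40; total due = €501.35

€501.35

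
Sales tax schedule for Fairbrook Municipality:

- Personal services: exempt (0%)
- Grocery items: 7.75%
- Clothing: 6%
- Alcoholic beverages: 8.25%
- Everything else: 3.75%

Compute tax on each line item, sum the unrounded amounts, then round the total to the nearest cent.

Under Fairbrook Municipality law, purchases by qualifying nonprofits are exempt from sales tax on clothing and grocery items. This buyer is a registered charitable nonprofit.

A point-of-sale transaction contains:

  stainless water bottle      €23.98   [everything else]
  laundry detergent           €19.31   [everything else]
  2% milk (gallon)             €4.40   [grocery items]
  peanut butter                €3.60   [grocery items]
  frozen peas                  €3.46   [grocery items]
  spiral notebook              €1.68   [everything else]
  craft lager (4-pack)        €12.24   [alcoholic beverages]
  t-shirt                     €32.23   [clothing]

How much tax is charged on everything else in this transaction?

Stainless water bottle €23.98: everything else → 3.75% → €0.89925
Laundry detergent €19.31: everything else → 3.75% → €0.724125
Spiral notebook €1.68: everything else → 3.75% → €0.063
Tax on everything else: unrounded sum = €1.686375 → €1.69

€1.69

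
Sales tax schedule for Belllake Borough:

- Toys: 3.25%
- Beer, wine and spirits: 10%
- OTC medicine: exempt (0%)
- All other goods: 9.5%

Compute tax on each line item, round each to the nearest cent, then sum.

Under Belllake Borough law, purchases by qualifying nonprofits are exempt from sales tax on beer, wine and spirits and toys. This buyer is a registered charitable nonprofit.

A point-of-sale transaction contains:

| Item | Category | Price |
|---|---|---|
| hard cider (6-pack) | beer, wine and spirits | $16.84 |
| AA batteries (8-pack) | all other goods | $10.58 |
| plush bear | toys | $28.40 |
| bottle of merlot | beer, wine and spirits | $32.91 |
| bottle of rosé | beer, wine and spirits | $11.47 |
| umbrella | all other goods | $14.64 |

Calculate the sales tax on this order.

$2.40

Hard cider (6-pack) $16.84: beer, wine and spirits, buyer-exempt → 0% → $0.00
AA batteries (8-pack) $10.58: all other goods → 9.5% → $1.01
Plush bear $28.40: toys, buyer-exempt → 0% → $0.00
Bottle of merlot $32.91: beer, wine and spirits, buyer-exempt → 0% → $0.00
Bottle of rosé $11.47: beer, wine and spirits, buyer-exempt → 0% → $0.00
Umbrella $14.64: all other goods → 9.5% → $1.39
Total tax = $1.01 + $1.39 = $2.40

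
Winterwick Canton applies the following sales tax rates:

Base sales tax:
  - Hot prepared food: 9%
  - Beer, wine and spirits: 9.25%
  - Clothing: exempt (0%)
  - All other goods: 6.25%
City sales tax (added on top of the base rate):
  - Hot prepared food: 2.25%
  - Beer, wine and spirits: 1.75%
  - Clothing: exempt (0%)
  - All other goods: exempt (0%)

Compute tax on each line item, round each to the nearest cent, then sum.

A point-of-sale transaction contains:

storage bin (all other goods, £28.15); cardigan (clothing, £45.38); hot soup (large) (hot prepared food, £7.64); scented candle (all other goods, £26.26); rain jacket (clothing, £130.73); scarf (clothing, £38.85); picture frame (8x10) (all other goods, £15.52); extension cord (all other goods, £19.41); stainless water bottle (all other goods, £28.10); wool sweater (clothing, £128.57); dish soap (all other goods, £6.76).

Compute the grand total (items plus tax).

£483.99

Storage bin £28.15: all other goods → 6.25% + 0% city = 6.25% → £1.76
Cardigan £45.38: clothing → 0% + 0% city = 0% → £0.00
Hot soup (large) £7.64: hot prepared food → 9% + 2.25% city = 11.25% → £0.86
Scented candle £26.26: all other goods → 6.25% + 0% city = 6.25% → £1.64
Rain jacket £130.73: clothing → 0% + 0% city = 0% → £0.00
Scarf £38.85: clothing → 0% + 0% city = 0% → £0.00
Picture frame (8x10) £15.52: all other goods → 6.25% + 0% city = 6.25% → £0.97
Extension cord £19.41: all other goods → 6.25% + 0% city = 6.25% → £1.21
Stainless water bottle £28.10: all other goods → 6.25% + 0% city = 6.25% → £1.76
Wool sweater £128.57: clothing → 0% + 0% city = 0% → £0.00
Dish soap £6.76: all other goods → 6.25% + 0% city = 6.25% → £0.42
Subtotal = £475.37; tax = £8.62; total due = £483.99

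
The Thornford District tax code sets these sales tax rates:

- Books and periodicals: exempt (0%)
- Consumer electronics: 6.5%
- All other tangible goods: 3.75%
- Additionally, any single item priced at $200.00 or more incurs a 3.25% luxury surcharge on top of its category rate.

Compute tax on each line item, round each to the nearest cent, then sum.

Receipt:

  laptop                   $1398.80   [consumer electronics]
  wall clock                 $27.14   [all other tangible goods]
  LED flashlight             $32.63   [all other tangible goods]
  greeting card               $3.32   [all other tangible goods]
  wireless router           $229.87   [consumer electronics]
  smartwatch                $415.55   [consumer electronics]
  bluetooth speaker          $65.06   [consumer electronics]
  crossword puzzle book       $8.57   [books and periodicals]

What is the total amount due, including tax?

$2386.84

Laptop $1398.80: consumer electronics → 6.5% + 3.25% surcharge = 9.75% → $136.38
Wall clock $27.14: all other tangible goods → 3.75% → $1.02
LED flashlight $32.63: all other tangible goods → 3.75% → $1.22
Greeting card $3.32: all other tangible goods → 3.75% → $0.12
Wireless router $229.87: consumer electronics → 6.5% + 3.25% surcharge = 9.75% → $22.41
Smartwatch $415.55: consumer electronics → 6.5% + 3.25% surcharge = 9.75% → $40.52
Bluetooth speaker $65.06: consumer electronics → 6.5% → $4.23
Crossword puzzle book $8.57: books and periodicals → 0% → $0.00
Subtotal = $2180.94; tax = $205.90; total due = $2386.84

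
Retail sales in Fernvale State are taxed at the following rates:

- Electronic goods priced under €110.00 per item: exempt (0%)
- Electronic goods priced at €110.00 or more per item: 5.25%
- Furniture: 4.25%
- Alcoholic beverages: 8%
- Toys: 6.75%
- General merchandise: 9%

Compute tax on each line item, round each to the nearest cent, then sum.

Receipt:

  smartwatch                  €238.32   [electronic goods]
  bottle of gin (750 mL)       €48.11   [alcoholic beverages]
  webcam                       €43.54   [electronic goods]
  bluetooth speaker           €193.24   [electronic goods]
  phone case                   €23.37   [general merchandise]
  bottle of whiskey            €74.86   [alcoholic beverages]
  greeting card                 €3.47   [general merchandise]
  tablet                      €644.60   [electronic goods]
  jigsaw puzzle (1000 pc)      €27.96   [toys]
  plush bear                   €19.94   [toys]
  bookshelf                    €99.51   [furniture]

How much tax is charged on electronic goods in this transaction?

Smartwatch €238.32: electronic goods, €110.00 or more → 5.25% → €12.51
Webcam €43.54: electronic goods, under €110.00 → 0% → €0.00
Bluetooth speaker €193.24: electronic goods, €110.00 or more → 5.25% → €10.15
Tablet €644.60: electronic goods, €110.00 or more → 5.25% → €33.84
Tax on electronic goods = €12.51 + €0.00 + €10.15 + €33.84 = €56.50

€56.50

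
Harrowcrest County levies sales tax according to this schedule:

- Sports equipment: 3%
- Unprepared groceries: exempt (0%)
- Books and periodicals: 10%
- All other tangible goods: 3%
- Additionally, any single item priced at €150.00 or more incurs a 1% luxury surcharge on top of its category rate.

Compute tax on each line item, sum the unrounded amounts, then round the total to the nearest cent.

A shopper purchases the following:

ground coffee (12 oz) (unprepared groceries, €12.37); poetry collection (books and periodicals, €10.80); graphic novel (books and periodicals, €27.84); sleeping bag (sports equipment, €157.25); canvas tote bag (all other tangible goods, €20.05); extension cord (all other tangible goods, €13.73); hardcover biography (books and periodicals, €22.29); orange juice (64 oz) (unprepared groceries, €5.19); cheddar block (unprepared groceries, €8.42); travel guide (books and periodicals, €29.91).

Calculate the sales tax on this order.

€16.39

Ground coffee (12 oz) €12.37: unprepared groceries → 0% → €0.00
Poetry collection €10.80: books and periodicals → 10% → €1.08
Graphic novel €27.84: books and periodicals → 10% → €2.784
Sleeping bag €157.25: sports equipment → 3% + 1% surcharge = 4% → €6.29
Canvas tote bag €20.05: all other tangible goods → 3% → €0.6015
Extension cord €13.73: all other tangible goods → 3% → €0.4119
Hardcover biography €22.29: books and periodicals → 10% → €2.229
Orange juice (64 oz) €5.19: unprepared groceries → 0% → €0.00
Cheddar block €8.42: unprepared groceries → 0% → €0.00
Travel guide €29.91: books and periodicals → 10% → €2.991
Unrounded tax sum = €16.3874 → €16.39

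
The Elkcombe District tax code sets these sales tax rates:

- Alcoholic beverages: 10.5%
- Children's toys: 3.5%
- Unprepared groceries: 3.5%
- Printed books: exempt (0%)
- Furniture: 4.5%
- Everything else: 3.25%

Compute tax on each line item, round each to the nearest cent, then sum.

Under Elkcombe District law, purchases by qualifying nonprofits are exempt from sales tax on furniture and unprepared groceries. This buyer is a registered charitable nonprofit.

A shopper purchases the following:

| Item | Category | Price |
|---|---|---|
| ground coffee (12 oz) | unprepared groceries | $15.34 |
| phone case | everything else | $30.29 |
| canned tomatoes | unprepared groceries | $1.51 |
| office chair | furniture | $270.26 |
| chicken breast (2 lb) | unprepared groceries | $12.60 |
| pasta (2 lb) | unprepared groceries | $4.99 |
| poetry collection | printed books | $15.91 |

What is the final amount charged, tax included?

Ground coffee (12 oz) $15.34: unprepared groceries, buyer-exempt → 0% → $0.00
Phone case $30.29: everything else → 3.25% → $0.98
Canned tomatoes $1.51: unprepared groceries, buyer-exempt → 0% → $0.00
Office chair $270.26: furniture, buyer-exempt → 0% → $0.00
Chicken breast (2 lb) $12.60: unprepared groceries, buyer-exempt → 0% → $0.00
Pasta (2 lb) $4.99: unprepared groceries, buyer-exempt → 0% → $0.00
Poetry collection $15.91: printed books → 0% → $0.00
Subtotal = $350.90; tax = $0.98; total due = $351.88

$351.88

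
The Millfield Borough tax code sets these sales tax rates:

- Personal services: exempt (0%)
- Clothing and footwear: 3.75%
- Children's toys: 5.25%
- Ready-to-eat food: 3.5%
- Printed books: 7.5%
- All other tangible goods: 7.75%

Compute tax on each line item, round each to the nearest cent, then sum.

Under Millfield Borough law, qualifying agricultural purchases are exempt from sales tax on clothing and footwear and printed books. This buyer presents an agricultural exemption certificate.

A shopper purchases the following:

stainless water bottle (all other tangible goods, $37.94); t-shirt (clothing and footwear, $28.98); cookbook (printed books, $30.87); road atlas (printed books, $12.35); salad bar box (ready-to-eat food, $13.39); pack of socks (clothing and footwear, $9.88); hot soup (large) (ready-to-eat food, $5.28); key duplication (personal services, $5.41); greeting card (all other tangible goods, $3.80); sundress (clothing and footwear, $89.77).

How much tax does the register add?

$3.88

Stainless water bottle $37.94: all other tangible goods → 7.75% → $2.94
T-shirt $28.98: clothing and footwear, buyer-exempt → 0% → $0.00
Cookbook $30.87: printed books, buyer-exempt → 0% → $0.00
Road atlas $12.35: printed books, buyer-exempt → 0% → $0.00
Salad bar box $13.39: ready-to-eat food → 3.5% → $0.47
Pack of socks $9.88: clothing and footwear, buyer-exempt → 0% → $0.00
Hot soup (large) $5.28: ready-to-eat food → 3.5% → $0.18
Key duplication $5.41: personal services → 0% → $0.00
Greeting card $3.80: all other tangible goods → 7.75% → $0.29
Sundress $89.77: clothing and footwear, buyer-exempt → 0% → $0.00
Total tax = $2.94 + $0.47 + $0.18 + $0.29 = $3.88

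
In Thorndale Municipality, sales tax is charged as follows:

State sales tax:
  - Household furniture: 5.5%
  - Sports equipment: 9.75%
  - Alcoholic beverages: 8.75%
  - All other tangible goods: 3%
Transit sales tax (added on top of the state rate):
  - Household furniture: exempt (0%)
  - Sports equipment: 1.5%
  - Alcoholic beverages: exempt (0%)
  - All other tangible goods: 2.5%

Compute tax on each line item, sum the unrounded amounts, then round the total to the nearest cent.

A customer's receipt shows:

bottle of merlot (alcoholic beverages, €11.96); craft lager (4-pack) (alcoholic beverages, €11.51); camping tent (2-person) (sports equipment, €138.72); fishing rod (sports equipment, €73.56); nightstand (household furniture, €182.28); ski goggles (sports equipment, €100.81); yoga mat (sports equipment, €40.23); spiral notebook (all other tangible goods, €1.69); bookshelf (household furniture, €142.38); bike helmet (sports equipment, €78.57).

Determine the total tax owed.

Bottle of merlot €11.96: alcoholic beverages → 8.75% + 0% transit = 8.75% → €1.0465
Craft lager (4-pack) €11.51: alcoholic beverages → 8.75% + 0% transit = 8.75% → €1.007125
Camping tent (2-person) €138.72: sports equipment → 9.75% + 1.5% transit = 11.25% → €15.606
Fishing rod €73.56: sports equipment → 9.75% + 1.5% transit = 11.25% → €8.2755
Nightstand €182.28: household furniture → 5.5% + 0% transit = 5.5% → €10.0254
Ski goggles €100.81: sports equipment → 9.75% + 1.5% transit = 11.25% → €11.341125
Yoga mat €40.23: sports equipment → 9.75% + 1.5% transit = 11.25% → €4.525875
Spiral notebook €1.69: all other tangible goods → 3% + 2.5% transit = 5.5% → €0.09295
Bookshelf €142.38: household furniture → 5.5% + 0% transit = 5.5% → €7.8309
Bike helmet €78.57: sports equipment → 9.75% + 1.5% transit = 11.25% → €8.839125
Unrounded tax sum = €68.5905 → €68.59

€68.59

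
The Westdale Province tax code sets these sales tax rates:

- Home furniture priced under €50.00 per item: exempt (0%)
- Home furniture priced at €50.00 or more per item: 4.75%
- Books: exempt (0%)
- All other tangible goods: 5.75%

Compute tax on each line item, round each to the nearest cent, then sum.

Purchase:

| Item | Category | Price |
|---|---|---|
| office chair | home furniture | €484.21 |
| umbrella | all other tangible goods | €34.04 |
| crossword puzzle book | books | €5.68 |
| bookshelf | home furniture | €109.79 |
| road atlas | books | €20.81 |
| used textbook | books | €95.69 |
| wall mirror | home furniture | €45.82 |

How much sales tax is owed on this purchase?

Office chair €484.21: home furniture, €50.00 or more → 4.75% → €23.00
Umbrella €34.04: all other tangible goods → 5.75% → €1.96
Crossword puzzle book €5.68: books → 0% → €0.00
Bookshelf €109.79: home furniture, €50.00 or more → 4.75% → €5.22
Road atlas €20.81: books → 0% → €0.00
Used textbook €95.69: books → 0% → €0.00
Wall mirror €45.82: home furniture, under €50.00 → 0% → €0.00
Total tax = €23.00 + €1.96 + €5.22 = €30.18

€30.18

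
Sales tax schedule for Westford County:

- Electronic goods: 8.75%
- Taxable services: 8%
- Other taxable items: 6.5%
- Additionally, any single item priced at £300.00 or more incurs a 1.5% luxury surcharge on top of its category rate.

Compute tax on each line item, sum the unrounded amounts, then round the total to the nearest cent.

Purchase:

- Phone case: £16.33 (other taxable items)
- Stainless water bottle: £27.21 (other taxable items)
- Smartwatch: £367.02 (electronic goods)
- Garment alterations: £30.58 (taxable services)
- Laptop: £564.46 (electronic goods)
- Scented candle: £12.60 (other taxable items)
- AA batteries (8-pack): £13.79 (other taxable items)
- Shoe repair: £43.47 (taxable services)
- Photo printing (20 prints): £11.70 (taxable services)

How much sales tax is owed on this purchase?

£106.88

Phone case £16.33: other taxable items → 6.5% → £1.06145
Stainless water bottle £27.21: other taxable items → 6.5% → £1.76865
Smartwatch £367.02: electronic goods → 8.75% + 1.5% surcharge = 10.25% → £37.61955
Garment alterations £30.58: taxable services → 8% → £2.4464
Laptop £564.46: electronic goods → 8.75% + 1.5% surcharge = 10.25% → £57.85715
Scented candle £12.60: other taxable items → 6.5% → £0.819
AA batteries (8-pack) £13.79: other taxable items → 6.5% → £0.89635
Shoe repair £43.47: taxable services → 8% → £3.4776
Photo printing (20 prints) £11.70: taxable services → 8% → £0.936
Unrounded tax sum = £106.88215 → £106.88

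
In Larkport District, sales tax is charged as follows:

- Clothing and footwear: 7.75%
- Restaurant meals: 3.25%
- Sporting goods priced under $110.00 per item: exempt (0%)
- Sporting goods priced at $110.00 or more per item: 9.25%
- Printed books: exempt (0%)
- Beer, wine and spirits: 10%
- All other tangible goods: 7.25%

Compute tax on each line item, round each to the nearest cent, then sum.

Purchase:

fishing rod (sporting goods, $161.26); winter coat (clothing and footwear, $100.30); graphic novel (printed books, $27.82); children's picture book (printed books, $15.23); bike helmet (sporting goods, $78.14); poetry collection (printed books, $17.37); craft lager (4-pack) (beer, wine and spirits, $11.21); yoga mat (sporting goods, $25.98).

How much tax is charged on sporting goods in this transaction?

$14.92

Fishing rod $161.26: sporting goods, $110.00 or more → 9.25% → $14.92
Bike helmet $78.14: sporting goods, under $110.00 → 0% → $0.00
Yoga mat $25.98: sporting goods, under $110.00 → 0% → $0.00
Tax on sporting goods = $14.92 + $0.00 + $0.00 = $14.92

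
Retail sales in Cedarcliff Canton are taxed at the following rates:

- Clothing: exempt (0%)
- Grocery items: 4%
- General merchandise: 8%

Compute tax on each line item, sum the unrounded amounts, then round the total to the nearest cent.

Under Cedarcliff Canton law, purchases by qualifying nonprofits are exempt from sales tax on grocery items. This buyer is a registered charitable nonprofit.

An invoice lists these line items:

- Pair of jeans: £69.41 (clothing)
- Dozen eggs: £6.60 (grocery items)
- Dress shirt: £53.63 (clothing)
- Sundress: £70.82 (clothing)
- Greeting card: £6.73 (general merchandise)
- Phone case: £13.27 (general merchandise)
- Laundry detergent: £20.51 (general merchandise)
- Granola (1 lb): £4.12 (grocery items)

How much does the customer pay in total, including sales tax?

£248.33

Pair of jeans £69.41: clothing → 0% → £0.00
Dozen eggs £6.60: grocery items, buyer-exempt → 0% → £0.00
Dress shirt £53.63: clothing → 0% → £0.00
Sundress £70.82: clothing → 0% → £0.00
Greeting card £6.73: general merchandise → 8% → £0.5384
Phone case £13.27: general merchandise → 8% → £1.0616
Laundry detergent £20.51: general merchandise → 8% → £1.6408
Granola (1 lb) £4.12: grocery items, buyer-exempt → 0% → £0.00
Subtotal = £245.09; unrounded tax = £3.2408 → £3.24; total due = £248.33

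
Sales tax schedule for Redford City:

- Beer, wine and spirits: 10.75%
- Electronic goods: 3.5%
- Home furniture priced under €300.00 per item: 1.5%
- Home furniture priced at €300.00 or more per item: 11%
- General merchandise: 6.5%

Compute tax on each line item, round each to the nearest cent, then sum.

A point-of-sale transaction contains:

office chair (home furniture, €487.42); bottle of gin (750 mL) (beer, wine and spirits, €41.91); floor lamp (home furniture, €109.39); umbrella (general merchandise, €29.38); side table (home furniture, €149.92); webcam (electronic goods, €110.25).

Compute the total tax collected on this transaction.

€67.79

Office chair €487.42: home furniture, €300.00 or more → 11% → €53.62
Bottle of gin (750 mL) €41.91: beer, wine and spirits → 10.75% → €4.51
Floor lamp €109.39: home furniture, under €300.00 → 1.5% → €1.64
Umbrella €29.38: general merchandise → 6.5% → €1.91
Side table €149.92: home furniture, under €300.00 → 1.5% → €2.25
Webcam €110.25: electronic goods → 3.5% → €3.86
Total tax = €53.62 + €4.51 + €1.64 + €1.91 + €2.25 + €3.86 = €67.79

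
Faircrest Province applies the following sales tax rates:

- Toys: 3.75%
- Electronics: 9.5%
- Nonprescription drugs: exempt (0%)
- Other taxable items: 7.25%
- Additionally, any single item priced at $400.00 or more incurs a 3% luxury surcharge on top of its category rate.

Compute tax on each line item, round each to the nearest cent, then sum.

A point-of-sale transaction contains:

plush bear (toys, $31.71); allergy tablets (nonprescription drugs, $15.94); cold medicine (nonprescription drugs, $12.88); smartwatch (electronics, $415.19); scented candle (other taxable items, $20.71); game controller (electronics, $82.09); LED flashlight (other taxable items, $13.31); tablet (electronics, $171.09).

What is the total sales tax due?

$79.60

Plush bear $31.71: toys → 3.75% → $1.19
Allergy tablets $15.94: nonprescription drugs → 0% → $0.00
Cold medicine $12.88: nonprescription drugs → 0% → $0.00
Smartwatch $415.19: electronics → 9.5% + 3% surcharge = 12.5% → $51.90
Scented candle $20.71: other taxable items → 7.25% → $1.50
Game controller $82.09: electronics → 9.5% → $7.80
LED flashlight $13.31: other taxable items → 7.25% → $0.96
Tablet $171.09: electronics → 9.5% → $16.25
Total tax = $1.19 + $51.90 + $1.50 + $7.80 + $0.96 + $16.25 = $79.60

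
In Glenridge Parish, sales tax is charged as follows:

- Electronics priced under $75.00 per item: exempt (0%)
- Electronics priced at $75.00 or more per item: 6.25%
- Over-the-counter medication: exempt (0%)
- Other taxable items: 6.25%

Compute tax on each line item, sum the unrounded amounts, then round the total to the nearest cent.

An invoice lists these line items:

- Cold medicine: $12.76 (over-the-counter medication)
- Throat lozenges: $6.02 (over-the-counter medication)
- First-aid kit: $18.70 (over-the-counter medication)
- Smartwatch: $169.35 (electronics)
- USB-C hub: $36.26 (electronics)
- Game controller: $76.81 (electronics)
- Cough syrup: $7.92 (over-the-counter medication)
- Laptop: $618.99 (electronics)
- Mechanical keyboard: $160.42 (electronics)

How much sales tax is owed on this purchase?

Cold medicine $12.76: over-the-counter medication → 0% → $0.00
Throat lozenges $6.02: over-the-counter medication → 0% → $0.00
First-aid kit $18.70: over-the-counter medication → 0% → $0.00
Smartwatch $169.35: electronics, $75.00 or more → 6.25% → $10.584375
USB-C hub $36.26: electronics, under $75.00 → 0% → $0.00
Game controller $76.81: electronics, $75.00 or more → 6.25% → $4.800625
Cough syrup $7.92: over-the-counter medication → 0% → $0.00
Laptop $618.99: electronics, $75.00 or more → 6.25% → $38.686875
Mechanical keyboard $160.42: electronics, $75.00 or more → 6.25% → $10.02625
Unrounded tax sum = $64.098125 → $64.10

$64.10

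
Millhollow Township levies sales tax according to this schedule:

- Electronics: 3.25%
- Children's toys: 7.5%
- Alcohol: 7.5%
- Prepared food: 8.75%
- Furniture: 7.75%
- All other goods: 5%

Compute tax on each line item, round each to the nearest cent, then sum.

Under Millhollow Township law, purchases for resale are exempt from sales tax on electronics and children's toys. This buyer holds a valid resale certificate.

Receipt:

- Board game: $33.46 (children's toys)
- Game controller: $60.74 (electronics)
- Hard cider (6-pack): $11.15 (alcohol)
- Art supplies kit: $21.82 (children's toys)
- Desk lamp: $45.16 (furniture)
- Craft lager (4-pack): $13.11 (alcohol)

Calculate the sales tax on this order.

$5.32

Board game $33.46: children's toys, buyer-exempt → 0% → $0.00
Game controller $60.74: electronics, buyer-exempt → 0% → $0.00
Hard cider (6-pack) $11.15: alcohol → 7.5% → $0.84
Art supplies kit $21.82: children's toys, buyer-exempt → 0% → $0.00
Desk lamp $45.16: furniture → 7.75% → $3.50
Craft lager (4-pack) $13.11: alcohol → 7.5% → $0.98
Total tax = $0.84 + $3.50 + $0.98 = $5.32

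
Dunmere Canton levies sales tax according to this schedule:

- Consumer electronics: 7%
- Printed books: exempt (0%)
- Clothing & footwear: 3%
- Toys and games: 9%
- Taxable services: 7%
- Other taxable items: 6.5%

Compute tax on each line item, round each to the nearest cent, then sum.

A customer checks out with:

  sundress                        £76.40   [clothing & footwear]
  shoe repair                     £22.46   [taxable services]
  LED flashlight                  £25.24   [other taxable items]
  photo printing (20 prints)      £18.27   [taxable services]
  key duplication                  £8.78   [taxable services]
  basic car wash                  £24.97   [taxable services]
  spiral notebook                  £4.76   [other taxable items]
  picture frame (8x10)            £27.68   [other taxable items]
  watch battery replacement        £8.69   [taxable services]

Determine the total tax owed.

Sundress £76.40: clothing & footwear → 3% → £2.29
Shoe repair £22.46: taxable services → 7% → £1.57
LED flashlight £25.24: other taxable items → 6.5% → £1.64
Photo printing (20 prints) £18.27: taxable services → 7% → £1.28
Key duplication £8.78: taxable services → 7% → £0.61
Basic car wash £24.97: taxable services → 7% → £1.75
Spiral notebook £4.76: other taxable items → 6.5% → £0.31
Picture frame (8x10) £27.68: other taxable items → 6.5% → £1.80
Watch battery replacement £8.69: taxable services → 7% → £0.61
Total tax = £2.29 + £1.57 + £1.64 + £1.28 + £0.61 + £1.75 + £0.31 + £1.80 + £0.61 = £11.86

£11.86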